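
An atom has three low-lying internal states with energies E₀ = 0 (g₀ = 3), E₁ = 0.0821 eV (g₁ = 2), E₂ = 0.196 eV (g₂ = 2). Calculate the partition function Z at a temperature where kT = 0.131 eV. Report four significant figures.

Z = 4.517

Eᵢ/kT = 0, 0.626718, 1.49618.
Z = Σ gᵢe^(−Eᵢ/kT) = 3·e^(−0) + 2·e^(−0.626718) + 2·e^(−1.49618) = 3.00000 + 1.06869 + 0.447968 = 4.51666.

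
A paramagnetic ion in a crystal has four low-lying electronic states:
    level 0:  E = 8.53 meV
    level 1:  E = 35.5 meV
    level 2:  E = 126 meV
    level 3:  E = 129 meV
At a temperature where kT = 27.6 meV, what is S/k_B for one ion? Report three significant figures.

0.683

Eᵢ/kT = 0.30906, 1.2862, 4.5652, 4.6739.
Z = Σ e^(−Eᵢ/kT) = e^(−0.30906) + e^(−1.2862) + e^(−4.5652) + e^(−4.6739) = 0.73414 + 0.27632 + 0.010408 + 0.0093358 = 1.0302.
⟨E⟩ = Σ EᵢPᵢ = 18.042 meV.
S/k_B = ln Z + ⟨E⟩/kT = ln(1.0302) + 18.042/27.6 = 0.029753 + 0.65370 = 0.683.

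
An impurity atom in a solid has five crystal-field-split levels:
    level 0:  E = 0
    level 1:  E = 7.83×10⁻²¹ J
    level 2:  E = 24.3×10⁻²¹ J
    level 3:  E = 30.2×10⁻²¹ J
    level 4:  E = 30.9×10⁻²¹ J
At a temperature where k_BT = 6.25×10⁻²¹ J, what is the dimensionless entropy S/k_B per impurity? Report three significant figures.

Eᵢ/kT = 0, 1.2528, 3.8880, 4.8320, 4.9440.
Z = Σ e^(−Eᵢ/kT) = e^(−0) + e^(−1.2528) + e^(−3.8880) + e^(−4.8320) + e^(−4.9440) = 1.0000 + 0.28570 + 0.020486 + 0.0079706 + 0.0071260 = 1.3213.
⟨E⟩ = Σ EᵢPᵢ = 2.4186 ×10⁻²¹ J.
S/k_B = ln Z + ⟨E⟩/kT = ln(1.3213) + 2.4186/6.25 = 0.27862 + 0.38698 = 0.666.

0.666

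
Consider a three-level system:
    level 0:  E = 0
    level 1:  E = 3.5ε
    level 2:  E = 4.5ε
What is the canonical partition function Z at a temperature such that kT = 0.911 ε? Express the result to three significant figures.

Eᵢ/kT = 0, 3.8419, 4.9396.
Z = Σ e^(−Eᵢ/kT) = e^(−0) + e^(−3.8419) + e^(−4.9396) = 1.0000 + 0.021453 + 0.0071575 = 1.0286.

Z = 1.03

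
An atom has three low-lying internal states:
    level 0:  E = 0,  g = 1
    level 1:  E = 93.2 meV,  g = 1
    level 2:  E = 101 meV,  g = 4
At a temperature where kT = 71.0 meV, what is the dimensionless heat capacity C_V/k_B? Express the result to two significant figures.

0.48

Eᵢ/kT = 0, 1.313, 1.423.
Z = Σ gᵢe^(−Eᵢ/kT) = 1·e^(−0) + 1·e^(−1.313) + 4·e^(−1.423) = 1.000 + 0.2690 + 0.9640 = 2.233.
⟨E⟩ = 54.83 meV, ⟨E²⟩ = 5450 meV².
C_V/k_B = (⟨E²⟩ − ⟨E⟩²)/(kT)² = (5450 − 3006)/5041 = 0.48.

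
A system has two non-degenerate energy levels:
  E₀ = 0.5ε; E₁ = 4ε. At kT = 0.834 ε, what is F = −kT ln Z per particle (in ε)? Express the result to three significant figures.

Eᵢ/kT = 0.59952, 4.7962.
Z = Σ e^(−Eᵢ/kT) = e^(−0.59952) + e^(−4.7962) = 0.54908 + 0.0082611 = 0.55734.
F = −kT ln Z = −0.834 × ln(0.55734) = −0.834 × -0.58458 = 0.488 ε.

0.488 ε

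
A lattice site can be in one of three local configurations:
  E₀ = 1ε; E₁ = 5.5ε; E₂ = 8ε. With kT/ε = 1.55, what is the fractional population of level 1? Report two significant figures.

0.051

Eᵢ/kT = 0.6452, 3.548, 5.161.
Z = Σ e^(−Eᵢ/kT) = e^(−0.6452) + e^(−3.548) + e^(−5.161) = 0.5246 + 0.02878 + 0.005736 = 0.5591.
P₁ = e^(−E₁/kT) / Z = 0.02878/0.5591 = 0.051.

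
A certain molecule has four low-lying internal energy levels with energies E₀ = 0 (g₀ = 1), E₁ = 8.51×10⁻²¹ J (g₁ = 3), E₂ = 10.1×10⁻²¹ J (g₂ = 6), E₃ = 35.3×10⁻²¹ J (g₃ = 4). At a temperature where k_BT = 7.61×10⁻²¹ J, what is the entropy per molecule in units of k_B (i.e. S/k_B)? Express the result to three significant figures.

2.22

Eᵢ/kT = 0, 1.1183, 1.3272, 4.6386.
Z = Σ gᵢe^(−Eᵢ/kT) = 1·e^(−0) + 3·e^(−1.1183) + 6·e^(−1.3272) + 4·e^(−4.6386) = 1.0000 + 0.98050 + 1.5913 + 0.038685 = 3.6105.
⟨E⟩ = Σ EᵢPᵢ = 7.1408 ×10⁻²¹ J.
S/k_B = ln Z + ⟨E⟩/kT = ln(3.6105) + 7.1408/7.61 = 1.2838 + 0.93834 = 2.22.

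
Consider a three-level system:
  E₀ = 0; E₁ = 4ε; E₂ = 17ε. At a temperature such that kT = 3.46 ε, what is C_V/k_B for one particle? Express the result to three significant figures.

Eᵢ/kT = 0, 1.1561, 4.9133.
Z = Σ e^(−Eᵢ/kT) = e^(−0) + e^(−1.1561) + e^(−4.9133) = 1.0000 + 0.31471 + 0.0073482 = 1.3221.
⟨E⟩ = 1.0466 ε, ⟨E²⟩ = 5.4149 ε².
C_V/k_B = (⟨E²⟩ − ⟨E⟩²)/(kT)² = (5.4149 − 1.0954)/11.972 = 0.361.

0.361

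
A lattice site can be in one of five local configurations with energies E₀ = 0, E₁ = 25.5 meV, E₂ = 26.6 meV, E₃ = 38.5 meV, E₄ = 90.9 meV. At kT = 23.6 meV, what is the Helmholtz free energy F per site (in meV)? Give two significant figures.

Eᵢ/kT = 0, 1.081, 1.127, 1.631, 3.852.
Z = Σ e^(−Eᵢ/kT) = e^(−0) + e^(−1.081) + e^(−1.127) + e^(−1.631) + e^(−3.852) = 1.000 + 0.3393 + 0.3240 + 0.1957 + 0.02124 = 1.880.
F = −kT ln Z = −23.6 × ln(1.880) = −23.6 × 0.6313 = -15 meV.

-15 meV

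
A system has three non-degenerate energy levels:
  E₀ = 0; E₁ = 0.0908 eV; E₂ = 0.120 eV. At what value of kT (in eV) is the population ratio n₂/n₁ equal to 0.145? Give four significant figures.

n₂/n₁ = exp[−(E₂−E₁)/kT] = 0.145.
⇒ (E₂−E₁)/kT = ln(1/0.145) = ln(6.89655) = 1.93102.
kT = 0.0292 eV / 1.93102 = 0.01512 eV.

0.01512 eV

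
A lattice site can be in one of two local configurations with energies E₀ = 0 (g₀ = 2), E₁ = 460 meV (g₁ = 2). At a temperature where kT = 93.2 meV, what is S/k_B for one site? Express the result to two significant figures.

0.74

Eᵢ/kT = 0, 4.936.
Z = Σ gᵢe^(−Eᵢ/kT) = 2·e^(−0) + 2·e^(−4.936) = 2.000 + 0.01437 = 2.014.
⟨E⟩ = Σ EᵢPᵢ = 3.282 meV.
S/k_B = ln Z + ⟨E⟩/kT = ln(2.014) + 3.282/93.2 = 0.7001 + 0.03521 = 0.74.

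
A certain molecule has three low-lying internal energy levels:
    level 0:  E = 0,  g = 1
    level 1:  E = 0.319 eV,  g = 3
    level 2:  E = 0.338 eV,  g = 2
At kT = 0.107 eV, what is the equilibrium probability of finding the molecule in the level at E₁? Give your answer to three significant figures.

Eᵢ/kT = 0, 2.9813, 3.1589.
Z = Σ gᵢe^(−Eᵢ/kT) = 1·e^(−0) + 3·e^(−2.9813) + 2·e^(−3.1589) = 1.0000 + 0.15218 + 0.084945 = 1.2371.
P₁ = g₁ e^(−E₁/kT) / Z = 0.15218/1.2371 = 0.123.

0.123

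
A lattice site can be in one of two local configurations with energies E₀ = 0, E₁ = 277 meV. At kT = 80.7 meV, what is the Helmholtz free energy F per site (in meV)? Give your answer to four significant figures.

-2.566 meV

Eᵢ/kT = 0, 3.43247.
Z = Σ e^(−Eᵢ/kT) = e^(−0) + e^(−3.43247) = 1.00000 + 0.0323070 = 1.03231.
F = −kT ln Z = −80.7 × ln(1.03231) = −80.7 × 0.0317990 = -2.566 meV.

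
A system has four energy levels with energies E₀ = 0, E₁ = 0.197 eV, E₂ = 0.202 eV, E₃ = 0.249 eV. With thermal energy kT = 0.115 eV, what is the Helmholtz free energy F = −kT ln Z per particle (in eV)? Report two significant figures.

Eᵢ/kT = 0, 1.713, 1.757, 2.165.
Z = Σ e^(−Eᵢ/kT) = e^(−0) + e^(−1.713) + e^(−1.757) + e^(−2.165) = 1.000 + 0.1803 + 0.1726 + 0.1147 = 1.468.
F = −kT ln Z = −0.115 × ln(1.468) = −0.115 × 0.3839 = -0.044 eV.

-0.044 eV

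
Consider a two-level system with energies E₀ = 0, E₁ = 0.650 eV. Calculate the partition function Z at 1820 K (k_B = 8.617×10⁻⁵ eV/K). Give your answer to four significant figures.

k_BT = 8.617×10⁻⁵ × 1820 K = 0.156829 eV.
Eᵢ/kT = 0, 4.14464.
Z = Σ e^(−Eᵢ/kT) = e^(−0) + e^(−4.14464) = 1.00000 + 0.0158491 = 1.01585.

Z = 1.016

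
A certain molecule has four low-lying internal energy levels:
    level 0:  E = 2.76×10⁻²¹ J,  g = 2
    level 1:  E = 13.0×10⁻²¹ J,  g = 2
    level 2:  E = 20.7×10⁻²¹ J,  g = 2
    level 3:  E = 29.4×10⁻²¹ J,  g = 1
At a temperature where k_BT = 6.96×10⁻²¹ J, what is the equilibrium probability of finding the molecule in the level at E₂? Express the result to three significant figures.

Eᵢ/kT = 0.39655, 1.8678, 2.9741, 4.2241.
Z = Σ gᵢe^(−Eᵢ/kT) = 2·e^(−0.39655) + 2·e^(−1.8678) + 2·e^(−2.9741) + 1·e^(−4.2241) = 1.3453 + 0.30893 + 0.10219 + 0.014639 = 1.7711.
P₂ = g₂ e^(−E₂/kT) / Z = 0.10219/1.7711 = 0.0577.

0.0577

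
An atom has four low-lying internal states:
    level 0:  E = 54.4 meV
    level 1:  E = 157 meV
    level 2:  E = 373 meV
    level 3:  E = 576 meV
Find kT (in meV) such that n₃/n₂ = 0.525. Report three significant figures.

315 meV

n₃/n₂ = exp[−(E₃−E₂)/kT] = 0.525.
⇒ (E₃−E₂)/kT = ln(1/0.525) = ln(1.9048) = 0.64438.
kT = 203 meV / 0.64438 = 315 meV.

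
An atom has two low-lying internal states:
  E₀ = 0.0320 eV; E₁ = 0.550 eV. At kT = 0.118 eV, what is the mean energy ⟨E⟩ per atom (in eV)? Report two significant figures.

0.038 eV

Eᵢ/kT = 0.2712, 4.661.
Z = Σ e^(−Eᵢ/kT) = e^(−0.2712) + e^(−4.661) = 0.7625 + 0.009457 = 0.7720.
⟨E⟩ = Σ Eᵢ e^(−Eᵢ/kT) / Z = (0.0320·0.7625 + 0.550·0.009457) / 0.7720 = 0.038 eV.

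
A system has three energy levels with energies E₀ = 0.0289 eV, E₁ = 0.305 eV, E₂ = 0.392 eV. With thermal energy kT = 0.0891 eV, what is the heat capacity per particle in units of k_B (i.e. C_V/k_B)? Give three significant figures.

Eᵢ/kT = 0.32435, 3.4231, 4.3996.
Z = Σ e^(−Eᵢ/kT) = e^(−0.32435) + e^(−3.4231) + e^(−4.3996) = 0.72300 + 0.032611 + 0.012282 = 0.76789.
⟨E⟩ = 0.046433 eV, ⟨E²⟩ = 0.0071948 eV².
C_V/k_B = (⟨E²⟩ − ⟨E⟩²)/(kT)² = (0.0071948 − 0.0021560)/0.0079388 = 0.635.

0.635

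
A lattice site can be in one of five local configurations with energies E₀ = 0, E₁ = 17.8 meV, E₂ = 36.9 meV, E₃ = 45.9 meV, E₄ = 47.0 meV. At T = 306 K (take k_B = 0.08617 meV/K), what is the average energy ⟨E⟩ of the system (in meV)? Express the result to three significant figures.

k_BT = 0.08617 × 306 K = 26.368 meV.
Eᵢ/kT = 0, 0.67506, 1.3994, 1.7407, 1.7825.
Z = Σ e^(−Eᵢ/kT) = e^(−0) + e^(−0.67506) + e^(−1.3994) + e^(−1.7407) + e^(−1.7825) = 1.0000 + 0.50913 + 0.24674 + 0.17540 + 0.16822 = 2.0995.
⟨E⟩ = Σ Eᵢ e^(−Eᵢ/kT) / Z = (0·1.0000 + 17.8·0.50913 + 36.9·0.24674 + 45.9·0.17540 + 47.0·0.16822) / 2.0995 = 16.3 meV.

16.3 meV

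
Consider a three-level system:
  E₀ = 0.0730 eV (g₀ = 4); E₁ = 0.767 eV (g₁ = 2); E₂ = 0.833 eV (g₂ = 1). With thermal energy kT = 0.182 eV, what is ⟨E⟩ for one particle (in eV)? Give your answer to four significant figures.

0.08342 eV

Eᵢ/kT = 0.401099, 4.21429, 4.57692.
Z = Σ gᵢe^(−Eᵢ/kT) = 4·e^(−0.401099) + 2·e^(−4.21429) + 1·e^(−4.57692) = 2.67834 + 0.0295656 + 0.0102865 = 2.71819.
⟨E⟩ = Σ Eᵢ gᵢe^(−Eᵢ/kT) / Z = (0.0730·2.67834 + 0.767·0.0295656 + 0.833·0.0102865) / 2.71819 = 0.08342 eV.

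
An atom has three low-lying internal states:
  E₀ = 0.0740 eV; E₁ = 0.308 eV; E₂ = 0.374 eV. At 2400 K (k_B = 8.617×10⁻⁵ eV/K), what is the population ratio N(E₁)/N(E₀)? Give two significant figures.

0.32

k_BT = 8.617×10⁻⁵ × 2400 K = 0.2068 eV.
n₁/n₀ = exp[−(E₁−E₀)/kT] = exp(−(0.2340 eV)/(0.2068 eV)) = exp(-1.132) = 0.32.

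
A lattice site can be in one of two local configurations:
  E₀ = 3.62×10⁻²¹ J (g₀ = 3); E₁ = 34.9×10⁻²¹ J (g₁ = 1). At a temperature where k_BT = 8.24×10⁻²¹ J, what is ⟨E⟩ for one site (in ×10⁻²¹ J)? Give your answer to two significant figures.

Eᵢ/kT = 0.4393, 4.235.
Z = Σ gᵢe^(−Eᵢ/kT) = 3·e^(−0.4393) + 1·e^(−4.235) = 1.933 + 0.01448 = 1.947.
⟨E⟩ = Σ Eᵢ gᵢe^(−Eᵢ/kT) / Z = (3.62·1.933 + 34.9·0.01448) / 1.947 = 3.9 ×10⁻²¹ J.

3.9 ×10⁻²¹ J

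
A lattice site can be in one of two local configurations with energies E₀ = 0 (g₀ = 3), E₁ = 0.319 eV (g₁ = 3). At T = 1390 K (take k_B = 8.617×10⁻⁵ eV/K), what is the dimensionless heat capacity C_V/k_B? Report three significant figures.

k_BT = 8.617×10⁻⁵ × 1390 K = 0.11978 eV.
Eᵢ/kT = 0, 2.6632.
Z = Σ gᵢe^(−Eᵢ/kT) = 3·e^(−0) + 3·e^(−2.6632) = 3.0000 + 0.20917 = 3.2092.
⟨E⟩ = 0.020792 eV, ⟨E²⟩ = 0.0066326 eV².
C_V/k_B = (⟨E²⟩ − ⟨E⟩²)/(kT)² = (0.0066326 − 0.00043231)/0.014347 = 0.432.

0.432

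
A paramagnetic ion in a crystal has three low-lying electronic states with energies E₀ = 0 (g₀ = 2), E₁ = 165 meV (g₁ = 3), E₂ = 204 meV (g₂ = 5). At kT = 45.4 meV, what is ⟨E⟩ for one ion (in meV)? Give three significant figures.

11.5 meV

Eᵢ/kT = 0, 3.6344, 4.4934.
Z = Σ gᵢe^(−Eᵢ/kT) = 2·e^(−0) + 3·e^(−3.6344) + 5·e^(−4.4934) = 2.0000 + 0.079199 + 0.055913 = 2.1351.
⟨E⟩ = Σ Eᵢ gᵢe^(−Eᵢ/kT) / Z = (0·2.0000 + 165·0.079199 + 204·0.055913) / 2.1351 = 11.5 meV.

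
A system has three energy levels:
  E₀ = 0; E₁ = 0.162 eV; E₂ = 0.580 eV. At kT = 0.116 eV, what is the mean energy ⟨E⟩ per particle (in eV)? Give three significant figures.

0.0351 eV

Eᵢ/kT = 0, 1.3966, 5.0000.
Z = Σ e^(−Eᵢ/kT) = e^(−0) + e^(−1.3966) + e^(−5.0000) = 1.0000 + 0.24744 + 0.0067379 = 1.2542.
⟨E⟩ = Σ Eᵢ e^(−Eᵢ/kT) / Z = (0·1.0000 + 0.162·0.24744 + 0.580·0.0067379) / 1.2542 = 0.0351 eV.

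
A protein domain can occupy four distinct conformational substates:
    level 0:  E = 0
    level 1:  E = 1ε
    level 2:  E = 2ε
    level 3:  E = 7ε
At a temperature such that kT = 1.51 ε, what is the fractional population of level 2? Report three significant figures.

Eᵢ/kT = 0, 0.66225, 1.3245, 4.6358.
Z = Σ e^(−Eᵢ/kT) = e^(−0) + e^(−0.66225) + e^(−1.3245) + e^(−4.6358) = 1.0000 + 0.51569 + 0.26594 + 0.0096983 = 1.7913.
P₂ = e^(−E₂/kT) / Z = 0.26594/1.7913 = 0.148.

0.148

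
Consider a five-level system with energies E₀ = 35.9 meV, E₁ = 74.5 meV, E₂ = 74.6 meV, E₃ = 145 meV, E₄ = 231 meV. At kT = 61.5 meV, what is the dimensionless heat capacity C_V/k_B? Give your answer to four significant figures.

Eᵢ/kT = 0.583740, 1.21138, 1.21301, 2.35772, 3.75610.
Z = Σ e^(−Eᵢ/kT) = e^(−0.583740) + e^(−1.21138) + e^(−1.21301) + e^(−2.35772) + e^(−3.75610) = 0.557808 + 0.297786 + 0.297301 + 0.0946357 + 0.0233747 = 1.27091.
⟨E⟩ = 65.7094 meV, ⟨E²⟩ = 5714.99 meV².
C_V/k_B = (⟨E²⟩ − ⟨E⟩²)/(kT)² = (5714.99 − 4317.73)/3782.25 = 0.3694.

0.3694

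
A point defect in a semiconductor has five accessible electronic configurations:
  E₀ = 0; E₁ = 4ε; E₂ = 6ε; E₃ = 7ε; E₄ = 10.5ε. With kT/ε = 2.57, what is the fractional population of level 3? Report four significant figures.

Eᵢ/kT = 0, 1.55642, 2.33463, 2.72374, 4.08560.
Z = Σ e^(−Eᵢ/kT) = e^(−0) + e^(−1.55642) + e^(−2.33463) + e^(−2.72374) + e^(−4.08560) = 1.00000 + 0.210890 + 0.0968463 + 0.0656288 + 0.0168130 = 1.39018.
P₃ = e^(−E₃/kT) / Z = 0.0656288/1.39018 = 0.04721.

0.04721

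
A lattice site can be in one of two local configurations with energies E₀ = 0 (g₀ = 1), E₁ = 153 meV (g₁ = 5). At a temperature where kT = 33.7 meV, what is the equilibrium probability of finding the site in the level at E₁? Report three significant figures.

Eᵢ/kT = 0, 4.5401.
Z = Σ gᵢe^(−Eᵢ/kT) = 1·e^(−0) + 5·e^(−4.5401) = 1.0000 + 0.053362 = 1.0534.
P₁ = g₁ e^(−E₁/kT) / Z = 0.053362/1.0534 = 0.0507.

0.0507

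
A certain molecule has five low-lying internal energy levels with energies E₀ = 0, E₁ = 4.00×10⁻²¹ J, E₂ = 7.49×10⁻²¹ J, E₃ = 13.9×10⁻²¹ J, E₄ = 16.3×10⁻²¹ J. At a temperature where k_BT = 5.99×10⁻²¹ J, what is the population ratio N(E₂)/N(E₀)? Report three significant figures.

0.286

n₂/n₀ = exp[−(E₂−E₀)/kT] = exp(−(7.49 ×10⁻²¹ J)/(5.99 ×10⁻²¹ J)) = exp(-1.2504) = 0.286.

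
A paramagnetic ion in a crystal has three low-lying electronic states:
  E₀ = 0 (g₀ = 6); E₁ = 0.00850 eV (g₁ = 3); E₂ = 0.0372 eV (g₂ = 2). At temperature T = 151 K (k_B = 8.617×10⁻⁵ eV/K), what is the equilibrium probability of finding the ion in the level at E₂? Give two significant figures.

0.015

k_BT = 8.617×10⁻⁵ × 151 K = 0.01301 eV.
Eᵢ/kT = 0, 0.6533, 2.859.
Z = Σ gᵢe^(−Eᵢ/kT) = 6·e^(−0) + 3·e^(−0.6533) + 2·e^(−2.859) = 6.000 + 1.561 + 0.1147 = 7.676.
P₂ = g₂ e^(−E₂/kT) / Z = 0.1147/7.676 = 0.015.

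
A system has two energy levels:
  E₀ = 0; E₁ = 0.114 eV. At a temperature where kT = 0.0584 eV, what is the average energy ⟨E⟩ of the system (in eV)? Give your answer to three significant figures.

0.0142 eV

Eᵢ/kT = 0, 1.9521.
Z = Σ e^(−Eᵢ/kT) = e^(−0) + e^(−1.9521) = 1.0000 + 0.14198 = 1.1420.
⟨E⟩ = Σ Eᵢ e^(−Eᵢ/kT) / Z = (0·1.0000 + 0.114·0.14198) / 1.1420 = 0.0142 eV.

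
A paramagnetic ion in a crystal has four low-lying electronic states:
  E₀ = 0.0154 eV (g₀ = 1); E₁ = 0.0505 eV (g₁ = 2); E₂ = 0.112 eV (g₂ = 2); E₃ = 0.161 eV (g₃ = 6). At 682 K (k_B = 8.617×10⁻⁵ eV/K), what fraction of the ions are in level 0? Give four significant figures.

k_BT = 8.617×10⁻⁵ × 682 K = 0.0587679 eV.
Eᵢ/kT = 0.262048, 0.859313, 1.90580, 2.73959.
Z = Σ gᵢe^(−Eᵢ/kT) = 1·e^(−0.262048) + 2·e^(−0.859313) + 2·e^(−1.90580) + 6·e^(−2.73959) = 0.769474 + 0.846906 + 0.297407 + 0.387581 = 2.30137.
P₀ = g₀ e^(−E₀/kT) / Z = 0.769474/2.30137 = 0.3344.

0.3344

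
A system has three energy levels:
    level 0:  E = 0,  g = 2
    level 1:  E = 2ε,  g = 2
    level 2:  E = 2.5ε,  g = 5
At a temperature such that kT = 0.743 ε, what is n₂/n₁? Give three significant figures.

1.28

n₂/n₁ = (g₂/g₁) exp[−(E₂−E₁)/kT] = (5/2) × exp(−(0.5ε)/(0.743ε)) = (5/2) × exp(-0.67295) = 1.28.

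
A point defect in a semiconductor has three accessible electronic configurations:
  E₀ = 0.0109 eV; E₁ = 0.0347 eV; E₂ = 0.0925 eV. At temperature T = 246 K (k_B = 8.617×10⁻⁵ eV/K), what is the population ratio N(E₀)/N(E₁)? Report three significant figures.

k_BT = 8.617×10⁻⁵ × 246 K = 0.021198 eV.
n₀/n₁ = exp[−(E₀−E₁)/kT] = exp(−(-0.0238 eV)/(0.021198 eV)) = exp(1.1227) = 3.07.

3.07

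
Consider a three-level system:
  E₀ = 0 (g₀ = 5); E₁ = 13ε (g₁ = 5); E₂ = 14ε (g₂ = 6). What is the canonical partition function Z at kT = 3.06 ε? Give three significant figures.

Z = 5.13

Eᵢ/kT = 0, 4.2484, 4.5752.
Z = Σ gᵢe^(−Eᵢ/kT) = 5·e^(−0) + 5·e^(−4.2484) + 6·e^(−4.5752) = 5.0000 + 0.071435 + 0.061825 = 5.1333.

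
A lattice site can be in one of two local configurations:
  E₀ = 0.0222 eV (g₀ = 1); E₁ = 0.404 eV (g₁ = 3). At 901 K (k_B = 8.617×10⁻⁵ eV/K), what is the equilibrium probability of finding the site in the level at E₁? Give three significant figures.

k_BT = 8.617×10⁻⁵ × 901 K = 0.077639 eV.
Eᵢ/kT = 0.28594, 5.2036.
Z = Σ gᵢe^(−Eᵢ/kT) = 1·e^(−0.28594) + 3·e^(−5.2036) = 0.75131 + 0.016490 = 0.76780.
P₁ = g₁ e^(−E₁/kT) / Z = 0.016490/0.76780 = 0.0215.

0.0215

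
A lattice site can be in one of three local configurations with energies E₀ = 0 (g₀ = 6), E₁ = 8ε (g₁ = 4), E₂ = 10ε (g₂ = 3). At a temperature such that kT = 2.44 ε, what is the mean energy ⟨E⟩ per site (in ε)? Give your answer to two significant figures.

Eᵢ/kT = 0, 3.279, 4.098.
Z = Σ gᵢe^(−Eᵢ/kT) = 6·e^(−0) + 4·e^(−3.279) + 3·e^(−4.098) = 6.000 + 0.1507 + 0.04982 = 6.201.
⟨E⟩ = Σ Eᵢ gᵢe^(−Eᵢ/kT) / Z = (0·6.000 + 8·0.1507 + 10·0.04982) / 6.201 = 0.27 ε.

0.27 ε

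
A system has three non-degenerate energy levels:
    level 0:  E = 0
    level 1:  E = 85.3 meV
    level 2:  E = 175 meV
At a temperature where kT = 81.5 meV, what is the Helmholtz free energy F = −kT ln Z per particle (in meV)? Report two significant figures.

-31 meV

Eᵢ/kT = 0, 1.047, 2.147.
Z = Σ e^(−Eᵢ/kT) = e^(−0) + e^(−1.047) + e^(−2.147) = 1.000 + 0.3510 + 0.1168 = 1.468.
F = −kT ln Z = −81.5 × ln(1.468) = −81.5 × 0.3839 = -31 meV.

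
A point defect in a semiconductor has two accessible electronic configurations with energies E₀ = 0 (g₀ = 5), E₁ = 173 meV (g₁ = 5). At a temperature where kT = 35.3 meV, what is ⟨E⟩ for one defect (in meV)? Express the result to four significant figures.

Eᵢ/kT = 0, 4.90085.
Z = Σ gᵢe^(−Eᵢ/kT) = 5·e^(−0) + 5·e^(−4.90085) = 5.00000 + 0.0372013 = 5.03720.
⟨E⟩ = Σ Eᵢ gᵢe^(−Eᵢ/kT) / Z = (0·5.00000 + 173·0.0372013) / 5.03720 = 1.278 meV.

1.278 meV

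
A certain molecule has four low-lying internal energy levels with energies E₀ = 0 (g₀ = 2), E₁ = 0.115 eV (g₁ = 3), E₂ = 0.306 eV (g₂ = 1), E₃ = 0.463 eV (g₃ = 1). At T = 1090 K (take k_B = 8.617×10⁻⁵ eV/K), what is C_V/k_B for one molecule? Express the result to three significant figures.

0.471

k_BT = 8.617×10⁻⁵ × 1090 K = 0.093925 eV.
Eᵢ/kT = 0, 1.2244, 3.2579, 4.9295.
Z = Σ gᵢe^(−Eᵢ/kT) = 2·e^(−0) + 3·e^(−1.2244) + 1·e^(−3.2579) + 1·e^(−4.9295) = 2.0000 + 0.88180 + 0.038469 + 0.0072301 = 2.9275.
⟨E⟩ = 0.039804 eV, ⟨E²⟩ = 0.0057434 eV².
C_V/k_B = (⟨E²⟩ − ⟨E⟩²)/(kT)² = (0.0057434 − 0.0015844)/0.0088219 = 0.471.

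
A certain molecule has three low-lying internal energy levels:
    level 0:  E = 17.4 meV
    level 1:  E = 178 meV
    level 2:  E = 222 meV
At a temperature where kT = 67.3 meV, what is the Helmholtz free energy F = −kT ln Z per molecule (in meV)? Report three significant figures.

Eᵢ/kT = 0.25854, 2.6449, 3.2987.
Z = Σ e^(−Eᵢ/kT) = e^(−0.25854) + e^(−2.6449) + e^(−3.2987) = 0.77218 + 0.071012 + 0.036931 = 0.88012.
F = −kT ln Z = −67.3 × ln(0.88012) = −67.3 × -0.12770 = 8.59 meV.

8.59 meV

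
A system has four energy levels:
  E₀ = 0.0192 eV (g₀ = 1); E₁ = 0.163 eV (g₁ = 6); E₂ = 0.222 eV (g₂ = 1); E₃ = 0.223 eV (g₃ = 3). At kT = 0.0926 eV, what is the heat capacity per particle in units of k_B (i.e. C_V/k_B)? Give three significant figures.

0.739

Eᵢ/kT = 0.20734, 1.7603, 2.3974, 2.4082.
Z = Σ gᵢe^(−Eᵢ/kT) = 1·e^(−0.20734) + 6·e^(−1.7603) + 1·e^(−2.3974) + 3·e^(−2.4082) = 0.81274 + 1.0320 + 0.090954 + 0.26993 = 2.2056.
⟨E⟩ = 0.11979 eV, ⟨E²⟩ = 0.020686 eV².
C_V/k_B = (⟨E²⟩ − ⟨E⟩²)/(kT)² = (0.020686 − 0.014350)/0.0085748 = 0.739.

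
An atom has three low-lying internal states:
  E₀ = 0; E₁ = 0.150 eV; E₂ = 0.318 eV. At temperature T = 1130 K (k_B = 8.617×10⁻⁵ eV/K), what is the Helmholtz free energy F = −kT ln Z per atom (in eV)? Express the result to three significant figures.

-0.0219 eV

k_BT = 8.617×10⁻⁵ × 1130 K = 0.097372 eV.
Eᵢ/kT = 0, 1.5405, 3.2658.
Z = Σ e^(−Eᵢ/kT) = e^(−0) + e^(−1.5405) + e^(−3.2658) = 1.0000 + 0.21427 + 0.038166 = 1.2524.
F = −kT ln Z = −0.097372 × ln(1.2524) = −0.097372 × 0.22506 = -0.0219 eV.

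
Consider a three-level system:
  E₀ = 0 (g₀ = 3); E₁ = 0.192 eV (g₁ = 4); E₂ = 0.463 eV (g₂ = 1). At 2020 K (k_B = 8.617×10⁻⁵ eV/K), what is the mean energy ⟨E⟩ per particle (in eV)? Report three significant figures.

k_BT = 8.617×10⁻⁵ × 2020 K = 0.17406 eV.
Eᵢ/kT = 0, 1.1031, 2.6600.
Z = Σ gᵢe^(−Eᵢ/kT) = 3·e^(−0) + 4·e^(−1.1031) + 1·e^(−2.6600) = 3.0000 + 1.3274 + 0.069948 = 4.3973.
⟨E⟩ = Σ Eᵢ gᵢe^(−Eᵢ/kT) / Z = (0·3.0000 + 0.192·1.3274 + 0.463·0.069948) / 4.3973 = 0.0653 eV.

0.0653 eV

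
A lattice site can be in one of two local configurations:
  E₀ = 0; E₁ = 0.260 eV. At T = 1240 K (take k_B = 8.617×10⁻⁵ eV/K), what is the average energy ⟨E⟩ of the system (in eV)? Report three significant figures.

k_BT = 8.617×10⁻⁵ × 1240 K = 0.10685 eV.
Eᵢ/kT = 0, 2.4333.
Z = Σ e^(−Eᵢ/kT) = e^(−0) + e^(−2.4333) = 1.0000 + 0.087747 = 1.0877.
⟨E⟩ = Σ Eᵢ e^(−Eᵢ/kT) / Z = (0·1.0000 + 0.260·0.087747) / 1.0877 = 0.0210 eV.

0.0210 eV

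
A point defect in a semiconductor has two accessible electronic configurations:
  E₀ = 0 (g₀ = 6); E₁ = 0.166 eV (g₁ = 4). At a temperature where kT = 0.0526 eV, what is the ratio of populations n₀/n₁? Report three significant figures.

35.2

n₀/n₁ = (g₀/g₁) exp[−(E₀−E₁)/kT] = (6/4) × exp(−(-0.166 eV)/(0.0526 eV)) = (6/4) × exp(3.1559) = 35.2.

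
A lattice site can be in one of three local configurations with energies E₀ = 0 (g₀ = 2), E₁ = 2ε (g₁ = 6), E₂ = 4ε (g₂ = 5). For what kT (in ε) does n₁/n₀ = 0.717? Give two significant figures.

n₁/n₀ = (g₁/g₀) exp[−(E₁−E₀)/kT] = 0.717.
⇒ (E₁−E₀)/kT = ln((6/2)/0.717) = ln(4.184) = 1.431.
kT = 2ε / 1.431 = 1.4 ε.

1.4 ε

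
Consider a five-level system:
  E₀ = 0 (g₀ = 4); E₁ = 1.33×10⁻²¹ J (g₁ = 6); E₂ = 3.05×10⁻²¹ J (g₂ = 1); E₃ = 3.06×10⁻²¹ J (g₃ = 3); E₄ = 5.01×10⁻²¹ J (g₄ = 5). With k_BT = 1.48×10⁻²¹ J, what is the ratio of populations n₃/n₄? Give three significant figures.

n₃/n₄ = (g₃/g₄) exp[−(E₃−E₄)/kT] = (3/5) × exp(−(-1.95 ×10⁻²¹ J)/(1.48 ×10⁻²¹ J)) = (3/5) × exp(1.3176) = 2.24.

2.24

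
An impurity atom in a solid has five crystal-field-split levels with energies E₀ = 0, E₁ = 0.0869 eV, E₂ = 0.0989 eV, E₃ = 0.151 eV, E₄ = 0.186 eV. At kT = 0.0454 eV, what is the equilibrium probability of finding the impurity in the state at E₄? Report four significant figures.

Eᵢ/kT = 0, 1.91410, 2.17841, 3.32599, 4.09692.
Z = Σ e^(−Eᵢ/kT) = e^(−0) + e^(−1.91410) + e^(−2.17841) + e^(−3.32599) + e^(−4.09692) = 1.00000 + 0.147474 + 0.113221 + 0.0359369 + 0.0166238 = 1.31326.
P₄ = e^(−E₄/kT) / Z = 0.0166238/1.31326 = 0.01266.

0.01266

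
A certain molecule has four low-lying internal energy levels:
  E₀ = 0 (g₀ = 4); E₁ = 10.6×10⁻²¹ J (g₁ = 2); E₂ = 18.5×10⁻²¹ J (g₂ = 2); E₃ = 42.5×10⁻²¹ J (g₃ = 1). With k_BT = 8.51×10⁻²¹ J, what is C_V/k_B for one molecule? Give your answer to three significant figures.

0.377

Eᵢ/kT = 0, 1.2456, 2.1739, 4.9941.
Z = Σ gᵢe^(−Eᵢ/kT) = 4·e^(−0) + 2·e^(−1.2456) + 2·e^(−2.1739) + 1·e^(−4.9941) = 4.0000 + 0.57554 + 0.22747 + 0.0067778 = 4.8098.
⟨E⟩ = 2.2032, ⟨E²⟩ = 32.176.
C_V/k_B = (⟨E²⟩ − ⟨E⟩²)/(kT)² = (32.176 − 4.8541)/72.420 = 0.377.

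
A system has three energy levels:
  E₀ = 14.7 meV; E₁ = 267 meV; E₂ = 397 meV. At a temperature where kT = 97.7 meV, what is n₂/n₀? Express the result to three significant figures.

0.0200

n₂/n₀ = exp[−(E₂−E₀)/kT] = exp(−(382.3 meV)/(97.7 meV)) = exp(-3.9130) = 0.0200.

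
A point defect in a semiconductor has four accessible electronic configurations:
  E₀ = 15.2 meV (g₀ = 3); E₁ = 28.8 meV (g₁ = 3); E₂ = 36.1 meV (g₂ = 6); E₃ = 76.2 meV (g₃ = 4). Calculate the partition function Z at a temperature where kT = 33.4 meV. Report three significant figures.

Eᵢ/kT = 0.45509, 0.86228, 1.0808, 2.2814.
Z = Σ gᵢe^(−Eᵢ/kT) = 3·e^(−0.45509) + 3·e^(−0.86228) + 6·e^(−1.0808) + 4·e^(−2.2814) = 1.9032 + 1.2666 + 2.0359 + 0.40856 = 5.6143.

Z = 5.61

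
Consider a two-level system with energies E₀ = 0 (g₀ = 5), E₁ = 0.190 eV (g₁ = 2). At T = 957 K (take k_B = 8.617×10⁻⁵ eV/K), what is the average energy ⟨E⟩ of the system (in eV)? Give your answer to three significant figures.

0.00730 eV

k_BT = 8.617×10⁻⁵ × 957 K = 0.082465 eV.
Eᵢ/kT = 0, 2.3040.
Z = Σ gᵢe^(−Eᵢ/kT) = 5·e^(−0) + 2·e^(−2.3040) = 5.0000 + 0.19972 = 5.1997.
⟨E⟩ = Σ Eᵢ gᵢe^(−Eᵢ/kT) / Z = (0·5.0000 + 0.190·0.19972) / 5.1997 = 0.00730 eV.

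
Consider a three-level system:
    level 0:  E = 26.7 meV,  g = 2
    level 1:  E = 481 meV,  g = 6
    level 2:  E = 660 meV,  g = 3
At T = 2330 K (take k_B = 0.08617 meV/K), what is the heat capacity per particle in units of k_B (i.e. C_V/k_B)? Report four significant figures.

1.189

k_BT = 0.08617 × 2330 K = 200.776 meV.
Eᵢ/kT = 0.132984, 2.39570, 3.28725.
Z = Σ gᵢe^(−Eᵢ/kT) = 2·e^(−0.132984) + 6·e^(−2.39570) + 3·e^(−3.28725) = 1.75096 + 0.546653 + 0.112069 = 2.40968.
⟨E⟩ = 159.215 meV, ⟨E²⟩ = 73262.7 meV².
C_V/k_B = (⟨E²⟩ − ⟨E⟩²)/(kT)² = (73262.7 − 25349.4)/40311.0 = 1.189.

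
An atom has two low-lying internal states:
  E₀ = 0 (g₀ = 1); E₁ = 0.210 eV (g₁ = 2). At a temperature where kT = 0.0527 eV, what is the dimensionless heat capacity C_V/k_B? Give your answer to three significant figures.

Eᵢ/kT = 0, 3.9848.
Z = Σ gᵢe^(−Eᵢ/kT) = 1·e^(−0) + 2·e^(−3.9848) = 1.0000 + 0.037192 = 1.0372.
⟨E⟩ = 0.0075302 eV, ⟨E²⟩ = 0.0015813 eV².
C_V/k_B = (⟨E²⟩ − ⟨E⟩²)/(kT)² = (0.0015813 − 0.000056704)/0.0027773 = 0.549.

0.549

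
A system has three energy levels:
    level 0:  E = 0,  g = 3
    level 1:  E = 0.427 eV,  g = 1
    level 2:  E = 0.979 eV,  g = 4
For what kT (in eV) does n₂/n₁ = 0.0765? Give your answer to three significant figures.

0.140 eV

n₂/n₁ = (g₂/g₁) exp[−(E₂−E₁)/kT] = 0.0765.
⇒ (E₂−E₁)/kT = ln((4/1)/0.0765) = ln(52.288) = 3.9568.
kT = 0.552 eV / 3.9568 = 0.140 eV.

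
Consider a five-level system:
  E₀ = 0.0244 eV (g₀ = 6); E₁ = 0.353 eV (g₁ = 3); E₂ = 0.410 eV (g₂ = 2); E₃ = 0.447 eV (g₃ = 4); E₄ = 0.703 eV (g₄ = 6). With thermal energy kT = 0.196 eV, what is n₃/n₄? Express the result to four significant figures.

2.461

n₃/n₄ = (g₃/g₄) exp[−(E₃−E₄)/kT] = (4/6) × exp(−(-0.256 eV)/(0.196 eV)) = (4/6) × exp(1.30612) = 2.461.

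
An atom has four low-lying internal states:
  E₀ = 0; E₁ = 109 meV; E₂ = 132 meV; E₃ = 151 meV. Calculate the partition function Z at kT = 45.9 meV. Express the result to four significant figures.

Z = 1.187

Eᵢ/kT = 0, 2.37473, 2.87582, 3.28976.
Z = Σ e^(−Eᵢ/kT) = e^(−0) + e^(−2.37473) + e^(−2.87582) + e^(−3.28976) = 1.00000 + 0.0930396 + 0.0563699 + 0.0372628 = 1.18667.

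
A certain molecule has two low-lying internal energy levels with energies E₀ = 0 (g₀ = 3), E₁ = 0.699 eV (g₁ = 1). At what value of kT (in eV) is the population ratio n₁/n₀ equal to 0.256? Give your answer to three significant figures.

2.65 eV

n₁/n₀ = (g₁/g₀) exp[−(E₁−E₀)/kT] = 0.256.
⇒ (E₁−E₀)/kT = ln((1/3)/0.256) = ln(1.3021) = 0.26398.
kT = 0.699 eV / 0.26398 = 2.65 eV.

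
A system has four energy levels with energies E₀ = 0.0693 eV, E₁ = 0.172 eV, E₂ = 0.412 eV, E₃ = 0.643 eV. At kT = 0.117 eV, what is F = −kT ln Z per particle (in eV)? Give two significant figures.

Eᵢ/kT = 0.5923, 1.470, 3.521, 5.496.
Z = Σ e^(−Eᵢ/kT) = e^(−0.5923) + e^(−1.470) + e^(−3.521) + e^(−5.496) = 0.5531 + 0.2299 + 0.02957 + 0.004103 = 0.8167.
F = −kT ln Z = −0.117 × ln(0.8167) = −0.117 × -0.2025 = 0.024 eV.

0.024 eV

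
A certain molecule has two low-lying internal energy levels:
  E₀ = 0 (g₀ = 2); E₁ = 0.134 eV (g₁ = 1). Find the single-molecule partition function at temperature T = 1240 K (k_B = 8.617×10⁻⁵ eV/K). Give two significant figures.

k_BT = 8.617×10⁻⁵ × 1240 K = 0.1069 eV.
Eᵢ/kT = 0, 1.254.
Z = Σ gᵢe^(−Eᵢ/kT) = 2·e^(−0) + 1·e^(−1.254) = 2.000 + 0.2854 = 2.285.

Z = 2.3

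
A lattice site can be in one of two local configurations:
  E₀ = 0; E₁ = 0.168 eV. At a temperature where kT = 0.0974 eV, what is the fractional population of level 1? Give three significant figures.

Eᵢ/kT = 0, 1.7248.
Z = Σ e^(−Eᵢ/kT) = e^(−0) + e^(−1.7248) = 1.0000 + 0.17821 = 1.1782.
P₁ = e^(−E₁/kT) / Z = 0.17821/1.1782 = 0.151.

0.151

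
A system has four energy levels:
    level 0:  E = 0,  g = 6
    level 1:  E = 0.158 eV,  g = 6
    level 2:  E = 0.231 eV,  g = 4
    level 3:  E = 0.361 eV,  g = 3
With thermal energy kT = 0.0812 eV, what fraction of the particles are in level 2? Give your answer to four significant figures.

Eᵢ/kT = 0, 1.94581, 2.84483, 4.44581.
Z = Σ gᵢe^(−Eᵢ/kT) = 6·e^(−0) + 6·e^(−1.94581) + 4·e^(−2.84483) + 3·e^(−4.44581) = 6.00000 + 0.857229 + 0.232577 + 0.0351828 = 7.12499.
P₂ = g₂ e^(−E₂/kT) / Z = 0.232577/7.12499 = 0.03264.

0.03264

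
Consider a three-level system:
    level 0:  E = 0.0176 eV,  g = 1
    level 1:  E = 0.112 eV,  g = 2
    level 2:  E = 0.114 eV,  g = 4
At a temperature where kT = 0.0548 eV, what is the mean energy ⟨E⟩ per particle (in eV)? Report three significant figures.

0.0665 eV

Eᵢ/kT = 0.32117, 2.0438, 2.0803.
Z = Σ gᵢe^(−Eᵢ/kT) = 1·e^(−0.32117) + 2·e^(−2.0438) + 4·e^(−2.0803) = 0.72530 + 0.25907 + 0.49957 = 1.4839.
⟨E⟩ = Σ Eᵢ gᵢe^(−Eᵢ/kT) / Z = (0.0176·0.72530 + 0.112·0.25907 + 0.114·0.49957) / 1.4839 = 0.0665 eV.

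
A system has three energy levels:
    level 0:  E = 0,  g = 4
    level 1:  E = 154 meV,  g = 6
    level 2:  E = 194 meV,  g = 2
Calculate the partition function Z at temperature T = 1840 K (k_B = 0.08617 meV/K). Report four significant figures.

Z = 6.860

k_BT = 0.08617 × 1840 K = 158.553 meV.
Eᵢ/kT = 0, 0.971284, 1.22357.
Z = Σ gᵢe^(−Eᵢ/kT) = 4·e^(−0) + 6·e^(−0.971284) + 2·e^(−1.22357) = 4.00000 + 2.27158 + 0.588356 = 6.85994.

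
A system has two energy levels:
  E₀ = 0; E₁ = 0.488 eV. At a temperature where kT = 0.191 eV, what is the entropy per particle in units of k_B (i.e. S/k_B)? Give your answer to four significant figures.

Eᵢ/kT = 0, 2.55497.
Z = Σ e^(−Eᵢ/kT) = e^(−0) + e^(−2.55497) = 1.00000 + 0.0776946 = 1.07769.
⟨E⟩ = Σ EᵢPᵢ = 0.0351817 eV.
S/k_B = ln Z + ⟨E⟩/kT = ln(1.07769) + 0.0351817/0.191 = 0.0748199 + 0.184197 = 0.2590.

0.2590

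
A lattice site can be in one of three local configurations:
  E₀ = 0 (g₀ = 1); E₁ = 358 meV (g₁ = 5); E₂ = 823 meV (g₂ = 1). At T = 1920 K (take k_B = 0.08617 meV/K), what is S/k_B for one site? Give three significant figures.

1.27

k_BT = 0.08617 × 1920 K = 165.45 meV.
Eᵢ/kT = 0, 2.1638, 4.9743.
Z = Σ gᵢe^(−Eᵢ/kT) = 1·e^(−0) + 5·e^(−2.1638) + 1·e^(−4.9743) = 1.0000 + 0.57444 + 0.0069134 = 1.5814.
⟨E⟩ = Σ EᵢPᵢ = 133.64 meV.
S/k_B = ln Z + ⟨E⟩/kT = ln(1.5814) + 133.64/165.45 = 0.45831 + 0.80774 = 1.27.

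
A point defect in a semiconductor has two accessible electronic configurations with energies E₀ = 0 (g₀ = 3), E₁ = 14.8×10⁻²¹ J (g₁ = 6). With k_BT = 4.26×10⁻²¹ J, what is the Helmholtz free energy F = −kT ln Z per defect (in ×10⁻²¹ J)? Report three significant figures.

Eᵢ/kT = 0, 3.4742.
Z = Σ gᵢe^(−Eᵢ/kT) = 3·e^(−0) + 6·e^(−3.4742) = 3.0000 + 0.18592 = 3.1859.
F = −kT ln Z = −4.26 × ln(3.1859) = −4.26 × 1.1587 = -4.94 ×10⁻²¹ J.

-4.94 ×10⁻²¹ J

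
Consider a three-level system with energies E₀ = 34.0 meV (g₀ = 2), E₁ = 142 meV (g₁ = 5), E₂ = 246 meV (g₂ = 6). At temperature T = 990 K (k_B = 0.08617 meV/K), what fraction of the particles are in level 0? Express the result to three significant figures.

0.512

k_BT = 0.08617 × 990 K = 85.308 meV.
Eᵢ/kT = 0.39856, 1.6646, 2.8837.
Z = Σ gᵢe^(−Eᵢ/kT) = 2·e^(−0.39856) + 5·e^(−1.6646) + 6·e^(−2.8837) = 1.3426 + 0.94633 + 0.33556 = 2.6245.
P₀ = g₀ e^(−E₀/kT) / Z = 1.3426/2.6245 = 0.512.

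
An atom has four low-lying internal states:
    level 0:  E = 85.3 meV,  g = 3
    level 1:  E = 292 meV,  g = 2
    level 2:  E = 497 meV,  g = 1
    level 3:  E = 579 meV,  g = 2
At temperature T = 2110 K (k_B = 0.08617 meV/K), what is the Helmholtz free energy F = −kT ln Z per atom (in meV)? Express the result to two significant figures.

k_BT = 0.08617 × 2110 K = 181.8 meV.
Eᵢ/kT = 0.4692, 1.606, 2.734, 3.185.
Z = Σ gᵢe^(−Eᵢ/kT) = 3·e^(−0.4692) + 2·e^(−1.606) + 1·e^(−2.734) + 2·e^(−3.185) = 1.877 + 0.4014 + 0.06496 + 0.08276 = 2.426.
F = −kT ln Z = −181.8 × ln(2.426) = −181.8 × 0.8862 = -160 meV.

-160 meV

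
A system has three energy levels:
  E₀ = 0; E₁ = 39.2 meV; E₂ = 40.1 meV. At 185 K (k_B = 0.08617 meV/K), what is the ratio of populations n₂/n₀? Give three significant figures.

0.0808

k_BT = 0.08617 × 185 K = 15.941 meV.
n₂/n₀ = exp[−(E₂−E₀)/kT] = exp(−(40.1 meV)/(15.941 meV)) = exp(-2.5155) = 0.0808.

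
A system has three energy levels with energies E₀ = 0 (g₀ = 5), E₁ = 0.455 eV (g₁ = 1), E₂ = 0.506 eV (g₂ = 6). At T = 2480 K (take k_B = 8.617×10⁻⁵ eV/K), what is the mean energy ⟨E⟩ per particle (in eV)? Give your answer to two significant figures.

0.060 eV

k_BT = 8.617×10⁻⁵ × 2480 K = 0.2137 eV.
Eᵢ/kT = 0, 2.129, 2.368.
Z = Σ gᵢe^(−Eᵢ/kT) = 5·e^(−0) + 1·e^(−2.129) + 6·e^(−2.368) = 5.000 + 0.1190 + 0.5620 = 5.681.
⟨E⟩ = Σ Eᵢ gᵢe^(−Eᵢ/kT) / Z = (0·5.000 + 0.455·0.1190 + 0.506·0.5620) / 5.681 = 0.060 eV.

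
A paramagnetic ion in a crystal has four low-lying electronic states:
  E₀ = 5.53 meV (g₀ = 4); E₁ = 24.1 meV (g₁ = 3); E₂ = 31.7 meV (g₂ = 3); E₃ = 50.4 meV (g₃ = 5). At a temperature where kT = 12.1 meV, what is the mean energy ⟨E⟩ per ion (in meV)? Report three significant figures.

10.7 meV

Eᵢ/kT = 0.45702, 1.9917, 2.6198, 4.1653.
Z = Σ gᵢe^(−Eᵢ/kT) = 4·e^(−0.45702) + 3·e^(−1.9917) + 3·e^(−2.6198) + 5·e^(−4.1653) = 2.5327 + 0.40939 + 0.21845 + 0.077625 = 3.2382.
⟨E⟩ = Σ Eᵢ gᵢe^(−Eᵢ/kT) / Z = (5.53·2.5327 + 24.1·0.40939 + 31.7·0.21845 + 50.4·0.077625) / 3.2382 = 10.7 meV.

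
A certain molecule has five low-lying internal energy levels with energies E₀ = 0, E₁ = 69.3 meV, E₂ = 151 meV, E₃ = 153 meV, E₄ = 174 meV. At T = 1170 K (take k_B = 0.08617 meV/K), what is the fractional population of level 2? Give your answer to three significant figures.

k_BT = 0.08617 × 1170 K = 100.82 meV.
Eᵢ/kT = 0, 0.68736, 1.4977, 1.5176, 1.7258.
Z = Σ e^(−Eᵢ/kT) = e^(−0) + e^(−0.68736) + e^(−1.4977) + e^(−1.5176) + e^(−1.7258) = 1.0000 + 0.50290 + 0.22364 + 0.21924 + 0.17803 = 2.1238.
P₂ = e^(−E₂/kT) / Z = 0.22364/2.1238 = 0.105.

0.105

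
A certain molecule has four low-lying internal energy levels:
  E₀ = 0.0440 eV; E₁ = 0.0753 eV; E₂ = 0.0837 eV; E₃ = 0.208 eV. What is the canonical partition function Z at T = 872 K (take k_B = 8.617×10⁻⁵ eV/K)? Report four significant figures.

Z = 1.315

k_BT = 8.617×10⁻⁵ × 872 K = 0.0751402 eV.
Eᵢ/kT = 0.585572, 1.00213, 1.11392, 2.76816.
Z = Σ e^(−Eᵢ/kT) = e^(−0.585572) + e^(−1.00213) + e^(−1.11392) + e^(−2.76816) = 0.556787 + 0.367097 + 0.328270 + 0.0627774 = 1.31493.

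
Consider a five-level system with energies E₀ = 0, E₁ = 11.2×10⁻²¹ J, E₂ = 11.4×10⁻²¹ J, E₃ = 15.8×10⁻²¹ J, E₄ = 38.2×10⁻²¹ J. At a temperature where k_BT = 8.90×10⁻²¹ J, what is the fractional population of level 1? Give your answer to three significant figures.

0.163

Eᵢ/kT = 0, 1.2584, 1.2809, 1.7753, 4.2921.
Z = Σ e^(−Eᵢ/kT) = e^(−0) + e^(−1.2584) + e^(−1.2809) + e^(−1.7753) + e^(−4.2921) = 1.0000 + 0.28411 + 0.27779 + 0.16943 + 0.013676 = 1.7450.
P₁ = e^(−E₁/kT) / Z = 0.28411/1.7450 = 0.163.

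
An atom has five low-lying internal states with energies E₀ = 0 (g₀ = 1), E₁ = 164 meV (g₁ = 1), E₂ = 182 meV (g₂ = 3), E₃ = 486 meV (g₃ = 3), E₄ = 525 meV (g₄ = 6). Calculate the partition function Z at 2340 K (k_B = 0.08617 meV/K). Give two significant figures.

Z = 3.4

k_BT = 0.08617 × 2340 K = 201.6 meV.
Eᵢ/kT = 0, 0.8135, 0.9028, 2.411, 2.604.
Z = Σ gᵢe^(−Eᵢ/kT) = 1·e^(−0) + 1·e^(−0.8135) + 3·e^(−0.9028) + 3·e^(−2.411) + 6·e^(−2.604) = 1.000 + 0.4433 + 1.216 + 0.2692 + 0.4439 = 3.372.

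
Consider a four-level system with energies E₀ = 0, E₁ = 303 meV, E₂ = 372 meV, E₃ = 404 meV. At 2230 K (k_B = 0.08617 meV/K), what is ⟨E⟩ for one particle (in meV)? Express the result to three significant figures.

112 meV

k_BT = 0.08617 × 2230 K = 192.16 meV.
Eᵢ/kT = 0, 1.5768, 1.9359, 2.1024.
Z = Σ e^(−Eᵢ/kT) = e^(−0) + e^(−1.5768) + e^(−1.9359) + e^(−2.1024) = 1.0000 + 0.20664 + 0.14429 + 0.12216 = 1.4731.
⟨E⟩ = Σ Eᵢ e^(−Eᵢ/kT) / Z = (0·1.0000 + 303·0.20664 + 372·0.14429 + 404·0.12216) / 1.4731 = 112 meV.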